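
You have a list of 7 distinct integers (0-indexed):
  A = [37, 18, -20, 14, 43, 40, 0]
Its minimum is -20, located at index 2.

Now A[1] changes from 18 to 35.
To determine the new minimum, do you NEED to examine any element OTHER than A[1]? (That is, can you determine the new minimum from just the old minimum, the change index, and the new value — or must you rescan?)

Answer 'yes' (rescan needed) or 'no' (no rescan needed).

Answer: no

Derivation:
Old min = -20 at index 2
Change at index 1: 18 -> 35
Index 1 was NOT the min. New min = min(-20, 35). No rescan of other elements needed.
Needs rescan: no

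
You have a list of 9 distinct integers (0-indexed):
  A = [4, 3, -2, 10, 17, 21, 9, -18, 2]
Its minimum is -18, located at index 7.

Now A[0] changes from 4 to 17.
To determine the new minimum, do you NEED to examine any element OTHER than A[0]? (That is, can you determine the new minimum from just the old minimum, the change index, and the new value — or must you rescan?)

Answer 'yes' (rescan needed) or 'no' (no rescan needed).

Answer: no

Derivation:
Old min = -18 at index 7
Change at index 0: 4 -> 17
Index 0 was NOT the min. New min = min(-18, 17). No rescan of other elements needed.
Needs rescan: no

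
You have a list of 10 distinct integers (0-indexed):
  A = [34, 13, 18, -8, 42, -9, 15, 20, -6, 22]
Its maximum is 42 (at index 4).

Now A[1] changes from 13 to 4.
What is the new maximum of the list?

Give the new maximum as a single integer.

Old max = 42 (at index 4)
Change: A[1] 13 -> 4
Changed element was NOT the old max.
  New max = max(old_max, new_val) = max(42, 4) = 42

Answer: 42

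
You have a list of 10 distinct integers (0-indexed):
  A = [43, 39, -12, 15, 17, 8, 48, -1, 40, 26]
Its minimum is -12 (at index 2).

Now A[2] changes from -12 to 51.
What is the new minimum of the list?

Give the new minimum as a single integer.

Old min = -12 (at index 2)
Change: A[2] -12 -> 51
Changed element WAS the min. Need to check: is 51 still <= all others?
  Min of remaining elements: -1
  New min = min(51, -1) = -1

Answer: -1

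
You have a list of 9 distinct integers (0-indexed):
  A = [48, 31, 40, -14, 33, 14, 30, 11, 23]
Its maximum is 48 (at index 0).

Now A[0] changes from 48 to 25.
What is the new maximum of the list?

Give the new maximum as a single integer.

Answer: 40

Derivation:
Old max = 48 (at index 0)
Change: A[0] 48 -> 25
Changed element WAS the max -> may need rescan.
  Max of remaining elements: 40
  New max = max(25, 40) = 40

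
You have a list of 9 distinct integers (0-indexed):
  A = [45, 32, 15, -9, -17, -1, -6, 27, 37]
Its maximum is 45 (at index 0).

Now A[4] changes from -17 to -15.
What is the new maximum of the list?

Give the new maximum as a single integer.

Answer: 45

Derivation:
Old max = 45 (at index 0)
Change: A[4] -17 -> -15
Changed element was NOT the old max.
  New max = max(old_max, new_val) = max(45, -15) = 45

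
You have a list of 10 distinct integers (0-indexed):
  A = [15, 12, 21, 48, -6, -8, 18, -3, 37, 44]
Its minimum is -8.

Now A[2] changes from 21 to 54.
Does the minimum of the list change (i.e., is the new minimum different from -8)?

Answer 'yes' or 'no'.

Answer: no

Derivation:
Old min = -8
Change: A[2] 21 -> 54
Changed element was NOT the min; min changes only if 54 < -8.
New min = -8; changed? no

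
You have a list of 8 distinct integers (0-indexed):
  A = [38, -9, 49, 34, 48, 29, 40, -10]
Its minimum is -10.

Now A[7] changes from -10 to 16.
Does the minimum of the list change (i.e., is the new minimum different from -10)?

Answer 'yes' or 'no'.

Answer: yes

Derivation:
Old min = -10
Change: A[7] -10 -> 16
Changed element was the min; new min must be rechecked.
New min = -9; changed? yes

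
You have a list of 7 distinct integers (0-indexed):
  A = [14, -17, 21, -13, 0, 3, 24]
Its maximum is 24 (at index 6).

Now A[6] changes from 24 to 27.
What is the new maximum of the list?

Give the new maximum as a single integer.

Answer: 27

Derivation:
Old max = 24 (at index 6)
Change: A[6] 24 -> 27
Changed element WAS the max -> may need rescan.
  Max of remaining elements: 21
  New max = max(27, 21) = 27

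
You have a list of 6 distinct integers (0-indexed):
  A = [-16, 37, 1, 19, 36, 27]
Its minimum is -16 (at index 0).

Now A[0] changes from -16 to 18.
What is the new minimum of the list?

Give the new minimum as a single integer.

Old min = -16 (at index 0)
Change: A[0] -16 -> 18
Changed element WAS the min. Need to check: is 18 still <= all others?
  Min of remaining elements: 1
  New min = min(18, 1) = 1

Answer: 1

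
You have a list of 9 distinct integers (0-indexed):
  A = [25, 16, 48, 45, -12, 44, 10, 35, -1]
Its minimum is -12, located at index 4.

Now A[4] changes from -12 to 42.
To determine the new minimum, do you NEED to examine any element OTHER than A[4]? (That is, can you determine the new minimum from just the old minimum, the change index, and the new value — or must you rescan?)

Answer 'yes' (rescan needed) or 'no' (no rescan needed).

Old min = -12 at index 4
Change at index 4: -12 -> 42
Index 4 WAS the min and new value 42 > old min -12. Must rescan other elements to find the new min.
Needs rescan: yes

Answer: yes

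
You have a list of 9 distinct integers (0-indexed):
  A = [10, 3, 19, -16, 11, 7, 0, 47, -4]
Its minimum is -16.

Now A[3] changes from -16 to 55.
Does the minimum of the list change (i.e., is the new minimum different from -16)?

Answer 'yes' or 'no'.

Answer: yes

Derivation:
Old min = -16
Change: A[3] -16 -> 55
Changed element was the min; new min must be rechecked.
New min = -4; changed? yes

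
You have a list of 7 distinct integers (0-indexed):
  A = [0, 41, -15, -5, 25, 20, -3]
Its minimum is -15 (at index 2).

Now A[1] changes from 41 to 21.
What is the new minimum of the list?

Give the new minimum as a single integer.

Old min = -15 (at index 2)
Change: A[1] 41 -> 21
Changed element was NOT the old min.
  New min = min(old_min, new_val) = min(-15, 21) = -15

Answer: -15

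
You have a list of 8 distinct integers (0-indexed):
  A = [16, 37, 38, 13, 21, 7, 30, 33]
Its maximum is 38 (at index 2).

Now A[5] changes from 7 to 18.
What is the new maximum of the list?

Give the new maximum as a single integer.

Old max = 38 (at index 2)
Change: A[5] 7 -> 18
Changed element was NOT the old max.
  New max = max(old_max, new_val) = max(38, 18) = 38

Answer: 38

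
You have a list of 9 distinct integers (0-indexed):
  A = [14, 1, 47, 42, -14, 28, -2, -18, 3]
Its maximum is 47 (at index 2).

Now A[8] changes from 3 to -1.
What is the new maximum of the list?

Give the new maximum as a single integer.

Answer: 47

Derivation:
Old max = 47 (at index 2)
Change: A[8] 3 -> -1
Changed element was NOT the old max.
  New max = max(old_max, new_val) = max(47, -1) = 47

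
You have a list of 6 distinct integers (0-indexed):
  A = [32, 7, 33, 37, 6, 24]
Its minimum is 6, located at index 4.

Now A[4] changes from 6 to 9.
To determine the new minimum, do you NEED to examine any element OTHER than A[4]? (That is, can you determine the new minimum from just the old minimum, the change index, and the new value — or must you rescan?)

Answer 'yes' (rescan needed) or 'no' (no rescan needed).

Answer: yes

Derivation:
Old min = 6 at index 4
Change at index 4: 6 -> 9
Index 4 WAS the min and new value 9 > old min 6. Must rescan other elements to find the new min.
Needs rescan: yes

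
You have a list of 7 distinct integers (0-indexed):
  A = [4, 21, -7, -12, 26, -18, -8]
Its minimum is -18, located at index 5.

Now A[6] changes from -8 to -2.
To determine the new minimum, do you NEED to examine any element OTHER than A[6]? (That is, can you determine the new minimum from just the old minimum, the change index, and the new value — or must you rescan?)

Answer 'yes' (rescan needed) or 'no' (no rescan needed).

Answer: no

Derivation:
Old min = -18 at index 5
Change at index 6: -8 -> -2
Index 6 was NOT the min. New min = min(-18, -2). No rescan of other elements needed.
Needs rescan: no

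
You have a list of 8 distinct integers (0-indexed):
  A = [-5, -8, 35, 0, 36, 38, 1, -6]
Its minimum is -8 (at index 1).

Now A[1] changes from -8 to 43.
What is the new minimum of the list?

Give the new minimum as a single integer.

Old min = -8 (at index 1)
Change: A[1] -8 -> 43
Changed element WAS the min. Need to check: is 43 still <= all others?
  Min of remaining elements: -6
  New min = min(43, -6) = -6

Answer: -6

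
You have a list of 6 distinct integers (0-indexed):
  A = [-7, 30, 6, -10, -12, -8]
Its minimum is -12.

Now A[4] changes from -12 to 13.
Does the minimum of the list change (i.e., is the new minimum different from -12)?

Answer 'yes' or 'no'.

Answer: yes

Derivation:
Old min = -12
Change: A[4] -12 -> 13
Changed element was the min; new min must be rechecked.
New min = -10; changed? yes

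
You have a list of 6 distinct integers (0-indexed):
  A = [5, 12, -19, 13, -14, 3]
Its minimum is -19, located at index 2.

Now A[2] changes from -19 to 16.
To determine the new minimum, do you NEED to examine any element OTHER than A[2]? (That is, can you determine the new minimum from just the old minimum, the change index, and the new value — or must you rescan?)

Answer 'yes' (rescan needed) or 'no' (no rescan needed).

Old min = -19 at index 2
Change at index 2: -19 -> 16
Index 2 WAS the min and new value 16 > old min -19. Must rescan other elements to find the new min.
Needs rescan: yes

Answer: yes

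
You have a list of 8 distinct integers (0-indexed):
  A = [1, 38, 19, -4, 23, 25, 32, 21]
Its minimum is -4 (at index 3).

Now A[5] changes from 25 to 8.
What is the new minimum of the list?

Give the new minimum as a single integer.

Old min = -4 (at index 3)
Change: A[5] 25 -> 8
Changed element was NOT the old min.
  New min = min(old_min, new_val) = min(-4, 8) = -4

Answer: -4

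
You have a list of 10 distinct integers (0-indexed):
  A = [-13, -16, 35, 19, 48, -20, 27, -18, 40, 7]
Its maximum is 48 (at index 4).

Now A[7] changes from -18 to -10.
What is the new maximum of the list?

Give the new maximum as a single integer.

Old max = 48 (at index 4)
Change: A[7] -18 -> -10
Changed element was NOT the old max.
  New max = max(old_max, new_val) = max(48, -10) = 48

Answer: 48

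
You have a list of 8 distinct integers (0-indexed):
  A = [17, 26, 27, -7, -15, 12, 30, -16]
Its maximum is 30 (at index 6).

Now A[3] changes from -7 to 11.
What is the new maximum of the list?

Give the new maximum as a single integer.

Old max = 30 (at index 6)
Change: A[3] -7 -> 11
Changed element was NOT the old max.
  New max = max(old_max, new_val) = max(30, 11) = 30

Answer: 30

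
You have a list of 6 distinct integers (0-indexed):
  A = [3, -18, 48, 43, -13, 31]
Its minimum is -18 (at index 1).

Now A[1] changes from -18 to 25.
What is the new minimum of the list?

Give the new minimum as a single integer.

Answer: -13

Derivation:
Old min = -18 (at index 1)
Change: A[1] -18 -> 25
Changed element WAS the min. Need to check: is 25 still <= all others?
  Min of remaining elements: -13
  New min = min(25, -13) = -13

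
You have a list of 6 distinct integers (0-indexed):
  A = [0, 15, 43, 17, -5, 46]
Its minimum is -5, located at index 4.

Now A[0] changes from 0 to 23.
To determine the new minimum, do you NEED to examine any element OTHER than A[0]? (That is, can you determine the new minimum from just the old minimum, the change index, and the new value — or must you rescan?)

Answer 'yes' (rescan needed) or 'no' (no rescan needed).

Answer: no

Derivation:
Old min = -5 at index 4
Change at index 0: 0 -> 23
Index 0 was NOT the min. New min = min(-5, 23). No rescan of other elements needed.
Needs rescan: no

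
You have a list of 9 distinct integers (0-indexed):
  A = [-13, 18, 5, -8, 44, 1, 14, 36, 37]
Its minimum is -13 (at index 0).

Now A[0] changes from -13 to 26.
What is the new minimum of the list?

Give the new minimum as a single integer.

Old min = -13 (at index 0)
Change: A[0] -13 -> 26
Changed element WAS the min. Need to check: is 26 still <= all others?
  Min of remaining elements: -8
  New min = min(26, -8) = -8

Answer: -8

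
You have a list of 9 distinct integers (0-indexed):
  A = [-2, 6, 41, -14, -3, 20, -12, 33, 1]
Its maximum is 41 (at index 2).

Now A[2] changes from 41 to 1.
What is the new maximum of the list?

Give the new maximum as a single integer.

Answer: 33

Derivation:
Old max = 41 (at index 2)
Change: A[2] 41 -> 1
Changed element WAS the max -> may need rescan.
  Max of remaining elements: 33
  New max = max(1, 33) = 33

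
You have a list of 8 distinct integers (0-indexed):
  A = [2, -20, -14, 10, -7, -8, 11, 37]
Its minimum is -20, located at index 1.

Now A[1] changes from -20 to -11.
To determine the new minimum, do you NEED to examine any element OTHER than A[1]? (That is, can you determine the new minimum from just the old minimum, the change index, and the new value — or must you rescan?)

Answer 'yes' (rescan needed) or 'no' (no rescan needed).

Answer: yes

Derivation:
Old min = -20 at index 1
Change at index 1: -20 -> -11
Index 1 WAS the min and new value -11 > old min -20. Must rescan other elements to find the new min.
Needs rescan: yes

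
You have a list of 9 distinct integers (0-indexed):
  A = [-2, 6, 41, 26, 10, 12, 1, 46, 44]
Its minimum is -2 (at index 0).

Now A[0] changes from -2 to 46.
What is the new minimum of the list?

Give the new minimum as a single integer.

Answer: 1

Derivation:
Old min = -2 (at index 0)
Change: A[0] -2 -> 46
Changed element WAS the min. Need to check: is 46 still <= all others?
  Min of remaining elements: 1
  New min = min(46, 1) = 1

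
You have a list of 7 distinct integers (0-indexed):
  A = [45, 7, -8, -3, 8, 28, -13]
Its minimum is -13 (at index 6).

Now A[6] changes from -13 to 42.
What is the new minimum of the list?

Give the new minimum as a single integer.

Old min = -13 (at index 6)
Change: A[6] -13 -> 42
Changed element WAS the min. Need to check: is 42 still <= all others?
  Min of remaining elements: -8
  New min = min(42, -8) = -8

Answer: -8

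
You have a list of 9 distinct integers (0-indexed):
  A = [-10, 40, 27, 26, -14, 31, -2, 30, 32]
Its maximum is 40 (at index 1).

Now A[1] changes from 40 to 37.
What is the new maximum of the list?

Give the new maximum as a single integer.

Answer: 37

Derivation:
Old max = 40 (at index 1)
Change: A[1] 40 -> 37
Changed element WAS the max -> may need rescan.
  Max of remaining elements: 32
  New max = max(37, 32) = 37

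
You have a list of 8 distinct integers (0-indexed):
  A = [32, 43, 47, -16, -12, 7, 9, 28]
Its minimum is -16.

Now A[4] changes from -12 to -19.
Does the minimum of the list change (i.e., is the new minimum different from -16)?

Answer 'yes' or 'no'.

Old min = -16
Change: A[4] -12 -> -19
Changed element was NOT the min; min changes only if -19 < -16.
New min = -19; changed? yes

Answer: yes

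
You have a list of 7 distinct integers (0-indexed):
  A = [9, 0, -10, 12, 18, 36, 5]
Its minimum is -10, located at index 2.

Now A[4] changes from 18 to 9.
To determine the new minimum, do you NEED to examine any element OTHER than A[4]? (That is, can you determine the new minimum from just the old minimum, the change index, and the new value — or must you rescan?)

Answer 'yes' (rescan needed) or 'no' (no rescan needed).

Answer: no

Derivation:
Old min = -10 at index 2
Change at index 4: 18 -> 9
Index 4 was NOT the min. New min = min(-10, 9). No rescan of other elements needed.
Needs rescan: no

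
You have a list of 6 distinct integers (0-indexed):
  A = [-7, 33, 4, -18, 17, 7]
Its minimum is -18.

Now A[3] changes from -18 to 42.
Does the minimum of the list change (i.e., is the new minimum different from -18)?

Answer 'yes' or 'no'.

Answer: yes

Derivation:
Old min = -18
Change: A[3] -18 -> 42
Changed element was the min; new min must be rechecked.
New min = -7; changed? yes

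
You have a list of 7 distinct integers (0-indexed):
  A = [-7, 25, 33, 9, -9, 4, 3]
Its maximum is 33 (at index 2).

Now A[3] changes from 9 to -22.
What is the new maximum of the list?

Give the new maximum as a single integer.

Answer: 33

Derivation:
Old max = 33 (at index 2)
Change: A[3] 9 -> -22
Changed element was NOT the old max.
  New max = max(old_max, new_val) = max(33, -22) = 33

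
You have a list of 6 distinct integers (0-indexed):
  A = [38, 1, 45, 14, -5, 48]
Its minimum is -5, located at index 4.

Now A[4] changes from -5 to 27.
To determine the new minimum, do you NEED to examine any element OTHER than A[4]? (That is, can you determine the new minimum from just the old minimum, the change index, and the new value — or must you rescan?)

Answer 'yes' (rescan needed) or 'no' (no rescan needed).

Old min = -5 at index 4
Change at index 4: -5 -> 27
Index 4 WAS the min and new value 27 > old min -5. Must rescan other elements to find the new min.
Needs rescan: yes

Answer: yes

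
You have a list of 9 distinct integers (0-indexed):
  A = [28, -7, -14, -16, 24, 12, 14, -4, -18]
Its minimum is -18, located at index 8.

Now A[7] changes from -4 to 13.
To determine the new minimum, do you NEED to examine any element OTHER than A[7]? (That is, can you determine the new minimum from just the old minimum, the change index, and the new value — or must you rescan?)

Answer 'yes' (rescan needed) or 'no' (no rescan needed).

Old min = -18 at index 8
Change at index 7: -4 -> 13
Index 7 was NOT the min. New min = min(-18, 13). No rescan of other elements needed.
Needs rescan: no

Answer: no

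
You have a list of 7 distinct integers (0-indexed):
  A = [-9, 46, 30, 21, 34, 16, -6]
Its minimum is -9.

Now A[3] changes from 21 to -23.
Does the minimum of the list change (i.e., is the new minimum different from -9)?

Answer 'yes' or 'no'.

Old min = -9
Change: A[3] 21 -> -23
Changed element was NOT the min; min changes only if -23 < -9.
New min = -23; changed? yes

Answer: yes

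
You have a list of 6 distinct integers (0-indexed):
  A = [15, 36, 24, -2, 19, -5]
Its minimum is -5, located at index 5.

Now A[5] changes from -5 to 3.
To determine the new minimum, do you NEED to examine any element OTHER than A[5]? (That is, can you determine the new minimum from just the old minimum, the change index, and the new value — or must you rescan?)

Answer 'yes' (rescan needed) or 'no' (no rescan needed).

Answer: yes

Derivation:
Old min = -5 at index 5
Change at index 5: -5 -> 3
Index 5 WAS the min and new value 3 > old min -5. Must rescan other elements to find the new min.
Needs rescan: yes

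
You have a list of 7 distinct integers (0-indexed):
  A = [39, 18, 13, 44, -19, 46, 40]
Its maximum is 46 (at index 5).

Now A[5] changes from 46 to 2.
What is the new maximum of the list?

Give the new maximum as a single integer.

Old max = 46 (at index 5)
Change: A[5] 46 -> 2
Changed element WAS the max -> may need rescan.
  Max of remaining elements: 44
  New max = max(2, 44) = 44

Answer: 44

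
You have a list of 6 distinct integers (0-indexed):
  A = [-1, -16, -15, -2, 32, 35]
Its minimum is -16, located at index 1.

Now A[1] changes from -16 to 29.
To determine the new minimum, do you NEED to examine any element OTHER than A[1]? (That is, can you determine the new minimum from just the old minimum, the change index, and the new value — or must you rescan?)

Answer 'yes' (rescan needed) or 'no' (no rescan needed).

Answer: yes

Derivation:
Old min = -16 at index 1
Change at index 1: -16 -> 29
Index 1 WAS the min and new value 29 > old min -16. Must rescan other elements to find the new min.
Needs rescan: yes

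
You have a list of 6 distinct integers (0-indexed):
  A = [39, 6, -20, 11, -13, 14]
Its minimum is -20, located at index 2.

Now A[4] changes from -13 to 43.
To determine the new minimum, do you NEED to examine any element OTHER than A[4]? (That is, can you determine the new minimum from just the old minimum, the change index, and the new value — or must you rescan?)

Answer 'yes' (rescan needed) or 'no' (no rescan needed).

Old min = -20 at index 2
Change at index 4: -13 -> 43
Index 4 was NOT the min. New min = min(-20, 43). No rescan of other elements needed.
Needs rescan: no

Answer: no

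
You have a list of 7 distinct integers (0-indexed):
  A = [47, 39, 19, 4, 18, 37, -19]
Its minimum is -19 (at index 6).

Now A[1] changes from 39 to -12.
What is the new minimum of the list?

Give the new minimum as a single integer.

Answer: -19

Derivation:
Old min = -19 (at index 6)
Change: A[1] 39 -> -12
Changed element was NOT the old min.
  New min = min(old_min, new_val) = min(-19, -12) = -19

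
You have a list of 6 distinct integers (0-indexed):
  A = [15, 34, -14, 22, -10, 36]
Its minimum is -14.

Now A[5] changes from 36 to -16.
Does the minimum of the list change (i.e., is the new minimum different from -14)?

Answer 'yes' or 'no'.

Answer: yes

Derivation:
Old min = -14
Change: A[5] 36 -> -16
Changed element was NOT the min; min changes only if -16 < -14.
New min = -16; changed? yes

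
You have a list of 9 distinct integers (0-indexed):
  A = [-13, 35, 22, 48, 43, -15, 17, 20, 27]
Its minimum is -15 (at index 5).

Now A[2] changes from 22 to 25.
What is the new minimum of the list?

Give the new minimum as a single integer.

Answer: -15

Derivation:
Old min = -15 (at index 5)
Change: A[2] 22 -> 25
Changed element was NOT the old min.
  New min = min(old_min, new_val) = min(-15, 25) = -15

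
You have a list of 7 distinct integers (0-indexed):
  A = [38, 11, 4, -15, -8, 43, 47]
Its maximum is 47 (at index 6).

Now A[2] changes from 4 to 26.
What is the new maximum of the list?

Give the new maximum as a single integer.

Answer: 47

Derivation:
Old max = 47 (at index 6)
Change: A[2] 4 -> 26
Changed element was NOT the old max.
  New max = max(old_max, new_val) = max(47, 26) = 47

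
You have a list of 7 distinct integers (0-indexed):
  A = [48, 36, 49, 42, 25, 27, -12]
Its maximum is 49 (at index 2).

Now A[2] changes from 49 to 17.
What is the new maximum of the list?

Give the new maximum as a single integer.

Old max = 49 (at index 2)
Change: A[2] 49 -> 17
Changed element WAS the max -> may need rescan.
  Max of remaining elements: 48
  New max = max(17, 48) = 48

Answer: 48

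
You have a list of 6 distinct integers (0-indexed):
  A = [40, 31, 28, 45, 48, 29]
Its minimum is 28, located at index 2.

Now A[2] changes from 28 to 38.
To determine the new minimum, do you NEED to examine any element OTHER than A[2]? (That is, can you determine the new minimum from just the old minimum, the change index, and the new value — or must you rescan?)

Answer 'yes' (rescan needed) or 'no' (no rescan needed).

Answer: yes

Derivation:
Old min = 28 at index 2
Change at index 2: 28 -> 38
Index 2 WAS the min and new value 38 > old min 28. Must rescan other elements to find the new min.
Needs rescan: yes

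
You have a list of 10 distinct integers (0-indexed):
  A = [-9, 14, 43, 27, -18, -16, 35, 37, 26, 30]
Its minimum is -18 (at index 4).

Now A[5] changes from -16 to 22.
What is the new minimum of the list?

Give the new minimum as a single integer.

Answer: -18

Derivation:
Old min = -18 (at index 4)
Change: A[5] -16 -> 22
Changed element was NOT the old min.
  New min = min(old_min, new_val) = min(-18, 22) = -18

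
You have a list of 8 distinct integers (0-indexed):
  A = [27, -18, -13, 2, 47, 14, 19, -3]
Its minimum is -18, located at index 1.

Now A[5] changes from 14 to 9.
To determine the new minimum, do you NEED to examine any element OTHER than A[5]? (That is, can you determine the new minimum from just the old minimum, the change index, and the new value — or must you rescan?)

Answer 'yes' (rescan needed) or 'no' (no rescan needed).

Answer: no

Derivation:
Old min = -18 at index 1
Change at index 5: 14 -> 9
Index 5 was NOT the min. New min = min(-18, 9). No rescan of other elements needed.
Needs rescan: no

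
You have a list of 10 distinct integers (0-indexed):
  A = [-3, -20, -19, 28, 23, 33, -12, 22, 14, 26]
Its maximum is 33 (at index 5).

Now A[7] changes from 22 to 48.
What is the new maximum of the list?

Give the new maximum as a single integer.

Old max = 33 (at index 5)
Change: A[7] 22 -> 48
Changed element was NOT the old max.
  New max = max(old_max, new_val) = max(33, 48) = 48

Answer: 48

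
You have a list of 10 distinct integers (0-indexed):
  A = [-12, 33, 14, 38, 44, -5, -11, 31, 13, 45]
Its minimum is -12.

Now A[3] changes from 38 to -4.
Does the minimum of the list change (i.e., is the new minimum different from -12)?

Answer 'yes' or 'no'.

Answer: no

Derivation:
Old min = -12
Change: A[3] 38 -> -4
Changed element was NOT the min; min changes only if -4 < -12.
New min = -12; changed? no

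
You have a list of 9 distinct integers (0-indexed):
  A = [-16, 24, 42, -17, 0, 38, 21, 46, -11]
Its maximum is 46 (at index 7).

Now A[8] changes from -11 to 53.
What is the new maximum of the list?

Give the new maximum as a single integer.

Answer: 53

Derivation:
Old max = 46 (at index 7)
Change: A[8] -11 -> 53
Changed element was NOT the old max.
  New max = max(old_max, new_val) = max(46, 53) = 53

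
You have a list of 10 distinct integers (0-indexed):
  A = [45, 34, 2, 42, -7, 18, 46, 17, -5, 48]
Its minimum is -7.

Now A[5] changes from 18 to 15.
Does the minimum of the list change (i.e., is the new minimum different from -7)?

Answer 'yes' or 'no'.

Old min = -7
Change: A[5] 18 -> 15
Changed element was NOT the min; min changes only if 15 < -7.
New min = -7; changed? no

Answer: no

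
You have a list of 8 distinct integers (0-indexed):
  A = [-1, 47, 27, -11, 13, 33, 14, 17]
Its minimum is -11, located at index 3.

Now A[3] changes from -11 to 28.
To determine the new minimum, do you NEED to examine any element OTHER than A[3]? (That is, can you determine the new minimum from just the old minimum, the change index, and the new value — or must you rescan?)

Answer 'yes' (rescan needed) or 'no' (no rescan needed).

Answer: yes

Derivation:
Old min = -11 at index 3
Change at index 3: -11 -> 28
Index 3 WAS the min and new value 28 > old min -11. Must rescan other elements to find the new min.
Needs rescan: yes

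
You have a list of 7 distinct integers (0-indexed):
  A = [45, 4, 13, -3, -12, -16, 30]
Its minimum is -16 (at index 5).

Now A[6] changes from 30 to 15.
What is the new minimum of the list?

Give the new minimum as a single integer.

Answer: -16

Derivation:
Old min = -16 (at index 5)
Change: A[6] 30 -> 15
Changed element was NOT the old min.
  New min = min(old_min, new_val) = min(-16, 15) = -16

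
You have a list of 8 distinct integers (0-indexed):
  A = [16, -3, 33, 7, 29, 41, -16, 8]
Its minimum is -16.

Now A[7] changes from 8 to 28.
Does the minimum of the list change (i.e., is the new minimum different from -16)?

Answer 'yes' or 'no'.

Old min = -16
Change: A[7] 8 -> 28
Changed element was NOT the min; min changes only if 28 < -16.
New min = -16; changed? no

Answer: no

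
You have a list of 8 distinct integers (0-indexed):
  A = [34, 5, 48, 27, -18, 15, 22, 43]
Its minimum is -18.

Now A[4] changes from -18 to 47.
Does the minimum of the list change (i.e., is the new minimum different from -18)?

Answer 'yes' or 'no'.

Answer: yes

Derivation:
Old min = -18
Change: A[4] -18 -> 47
Changed element was the min; new min must be rechecked.
New min = 5; changed? yes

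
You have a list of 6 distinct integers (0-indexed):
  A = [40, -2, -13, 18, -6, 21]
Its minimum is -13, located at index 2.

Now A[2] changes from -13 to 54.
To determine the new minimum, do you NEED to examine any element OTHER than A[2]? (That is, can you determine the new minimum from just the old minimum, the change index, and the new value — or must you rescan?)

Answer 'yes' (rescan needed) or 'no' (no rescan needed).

Answer: yes

Derivation:
Old min = -13 at index 2
Change at index 2: -13 -> 54
Index 2 WAS the min and new value 54 > old min -13. Must rescan other elements to find the new min.
Needs rescan: yes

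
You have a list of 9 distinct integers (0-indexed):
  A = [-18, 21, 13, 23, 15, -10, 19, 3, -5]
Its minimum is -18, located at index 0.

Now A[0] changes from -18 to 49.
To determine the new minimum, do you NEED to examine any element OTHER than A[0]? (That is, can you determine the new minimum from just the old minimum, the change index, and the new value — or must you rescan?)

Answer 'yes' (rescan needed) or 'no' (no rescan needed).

Old min = -18 at index 0
Change at index 0: -18 -> 49
Index 0 WAS the min and new value 49 > old min -18. Must rescan other elements to find the new min.
Needs rescan: yes

Answer: yes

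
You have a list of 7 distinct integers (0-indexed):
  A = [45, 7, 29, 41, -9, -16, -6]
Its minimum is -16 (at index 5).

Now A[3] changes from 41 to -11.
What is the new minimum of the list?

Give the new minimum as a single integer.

Old min = -16 (at index 5)
Change: A[3] 41 -> -11
Changed element was NOT the old min.
  New min = min(old_min, new_val) = min(-16, -11) = -16

Answer: -16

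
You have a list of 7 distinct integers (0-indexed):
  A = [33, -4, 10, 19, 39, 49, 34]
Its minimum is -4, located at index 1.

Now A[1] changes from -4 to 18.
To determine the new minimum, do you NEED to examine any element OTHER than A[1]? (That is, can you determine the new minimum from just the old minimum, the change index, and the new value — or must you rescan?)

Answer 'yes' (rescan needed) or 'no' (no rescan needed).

Old min = -4 at index 1
Change at index 1: -4 -> 18
Index 1 WAS the min and new value 18 > old min -4. Must rescan other elements to find the new min.
Needs rescan: yes

Answer: yes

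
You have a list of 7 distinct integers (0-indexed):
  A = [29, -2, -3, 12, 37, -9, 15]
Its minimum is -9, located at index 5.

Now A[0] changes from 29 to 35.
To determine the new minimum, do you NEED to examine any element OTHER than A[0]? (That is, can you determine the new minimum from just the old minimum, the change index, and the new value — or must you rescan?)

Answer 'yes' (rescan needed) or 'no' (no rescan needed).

Answer: no

Derivation:
Old min = -9 at index 5
Change at index 0: 29 -> 35
Index 0 was NOT the min. New min = min(-9, 35). No rescan of other elements needed.
Needs rescan: no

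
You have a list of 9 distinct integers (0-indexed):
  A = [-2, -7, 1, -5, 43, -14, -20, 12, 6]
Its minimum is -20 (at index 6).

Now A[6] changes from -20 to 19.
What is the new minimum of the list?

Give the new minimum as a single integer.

Answer: -14

Derivation:
Old min = -20 (at index 6)
Change: A[6] -20 -> 19
Changed element WAS the min. Need to check: is 19 still <= all others?
  Min of remaining elements: -14
  New min = min(19, -14) = -14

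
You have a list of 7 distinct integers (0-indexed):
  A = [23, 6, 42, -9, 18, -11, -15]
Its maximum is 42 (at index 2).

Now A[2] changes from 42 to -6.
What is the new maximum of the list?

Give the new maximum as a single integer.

Answer: 23

Derivation:
Old max = 42 (at index 2)
Change: A[2] 42 -> -6
Changed element WAS the max -> may need rescan.
  Max of remaining elements: 23
  New max = max(-6, 23) = 23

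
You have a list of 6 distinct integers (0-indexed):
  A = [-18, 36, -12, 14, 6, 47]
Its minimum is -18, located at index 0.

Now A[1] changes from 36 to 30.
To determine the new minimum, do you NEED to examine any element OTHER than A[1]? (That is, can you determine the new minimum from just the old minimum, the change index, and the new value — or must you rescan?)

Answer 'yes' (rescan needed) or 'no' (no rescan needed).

Old min = -18 at index 0
Change at index 1: 36 -> 30
Index 1 was NOT the min. New min = min(-18, 30). No rescan of other elements needed.
Needs rescan: no

Answer: no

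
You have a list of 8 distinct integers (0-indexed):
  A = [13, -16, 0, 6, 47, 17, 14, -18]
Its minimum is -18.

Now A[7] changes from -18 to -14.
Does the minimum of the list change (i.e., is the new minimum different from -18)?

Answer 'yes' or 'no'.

Answer: yes

Derivation:
Old min = -18
Change: A[7] -18 -> -14
Changed element was the min; new min must be rechecked.
New min = -16; changed? yes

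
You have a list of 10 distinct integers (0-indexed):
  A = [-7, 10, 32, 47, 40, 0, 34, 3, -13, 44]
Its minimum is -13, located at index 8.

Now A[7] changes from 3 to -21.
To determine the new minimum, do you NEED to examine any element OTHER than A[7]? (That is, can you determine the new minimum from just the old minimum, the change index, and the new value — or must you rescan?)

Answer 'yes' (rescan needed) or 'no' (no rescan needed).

Answer: no

Derivation:
Old min = -13 at index 8
Change at index 7: 3 -> -21
Index 7 was NOT the min. New min = min(-13, -21). No rescan of other elements needed.
Needs rescan: no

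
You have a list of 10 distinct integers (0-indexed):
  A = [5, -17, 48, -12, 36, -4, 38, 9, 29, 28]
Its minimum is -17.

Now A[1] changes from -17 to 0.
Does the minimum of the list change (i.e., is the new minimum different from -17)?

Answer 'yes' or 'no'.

Old min = -17
Change: A[1] -17 -> 0
Changed element was the min; new min must be rechecked.
New min = -12; changed? yes

Answer: yes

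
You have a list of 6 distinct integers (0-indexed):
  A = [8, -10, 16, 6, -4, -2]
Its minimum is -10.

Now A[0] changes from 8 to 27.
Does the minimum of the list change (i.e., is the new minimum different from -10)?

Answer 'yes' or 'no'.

Answer: no

Derivation:
Old min = -10
Change: A[0] 8 -> 27
Changed element was NOT the min; min changes only if 27 < -10.
New min = -10; changed? no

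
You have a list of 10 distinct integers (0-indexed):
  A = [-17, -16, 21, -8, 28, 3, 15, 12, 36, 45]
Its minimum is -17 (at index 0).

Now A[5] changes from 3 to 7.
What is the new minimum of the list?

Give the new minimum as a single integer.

Answer: -17

Derivation:
Old min = -17 (at index 0)
Change: A[5] 3 -> 7
Changed element was NOT the old min.
  New min = min(old_min, new_val) = min(-17, 7) = -17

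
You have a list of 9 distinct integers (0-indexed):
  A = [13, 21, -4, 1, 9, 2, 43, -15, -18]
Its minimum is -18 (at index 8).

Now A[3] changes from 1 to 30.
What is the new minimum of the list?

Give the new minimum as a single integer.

Answer: -18

Derivation:
Old min = -18 (at index 8)
Change: A[3] 1 -> 30
Changed element was NOT the old min.
  New min = min(old_min, new_val) = min(-18, 30) = -18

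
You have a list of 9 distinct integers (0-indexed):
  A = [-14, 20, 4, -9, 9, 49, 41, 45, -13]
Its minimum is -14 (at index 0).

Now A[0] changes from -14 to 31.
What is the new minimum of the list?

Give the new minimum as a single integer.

Answer: -13

Derivation:
Old min = -14 (at index 0)
Change: A[0] -14 -> 31
Changed element WAS the min. Need to check: is 31 still <= all others?
  Min of remaining elements: -13
  New min = min(31, -13) = -13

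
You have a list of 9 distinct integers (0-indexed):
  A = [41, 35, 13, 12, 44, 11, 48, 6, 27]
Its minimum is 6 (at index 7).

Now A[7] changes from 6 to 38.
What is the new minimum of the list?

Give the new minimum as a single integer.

Answer: 11

Derivation:
Old min = 6 (at index 7)
Change: A[7] 6 -> 38
Changed element WAS the min. Need to check: is 38 still <= all others?
  Min of remaining elements: 11
  New min = min(38, 11) = 11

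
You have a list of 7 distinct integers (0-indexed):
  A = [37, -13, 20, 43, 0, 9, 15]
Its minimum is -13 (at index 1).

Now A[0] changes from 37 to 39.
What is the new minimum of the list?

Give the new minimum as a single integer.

Old min = -13 (at index 1)
Change: A[0] 37 -> 39
Changed element was NOT the old min.
  New min = min(old_min, new_val) = min(-13, 39) = -13

Answer: -13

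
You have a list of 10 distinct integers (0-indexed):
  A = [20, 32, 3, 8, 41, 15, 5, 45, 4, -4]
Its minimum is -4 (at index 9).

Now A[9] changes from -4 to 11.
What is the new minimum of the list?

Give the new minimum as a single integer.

Answer: 3

Derivation:
Old min = -4 (at index 9)
Change: A[9] -4 -> 11
Changed element WAS the min. Need to check: is 11 still <= all others?
  Min of remaining elements: 3
  New min = min(11, 3) = 3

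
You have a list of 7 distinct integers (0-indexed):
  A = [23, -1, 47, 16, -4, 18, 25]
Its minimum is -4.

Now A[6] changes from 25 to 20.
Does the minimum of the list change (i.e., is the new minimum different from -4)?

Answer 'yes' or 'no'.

Answer: no

Derivation:
Old min = -4
Change: A[6] 25 -> 20
Changed element was NOT the min; min changes only if 20 < -4.
New min = -4; changed? no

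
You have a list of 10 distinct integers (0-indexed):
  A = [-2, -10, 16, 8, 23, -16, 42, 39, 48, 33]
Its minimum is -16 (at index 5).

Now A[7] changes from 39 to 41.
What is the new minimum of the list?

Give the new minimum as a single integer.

Old min = -16 (at index 5)
Change: A[7] 39 -> 41
Changed element was NOT the old min.
  New min = min(old_min, new_val) = min(-16, 41) = -16

Answer: -16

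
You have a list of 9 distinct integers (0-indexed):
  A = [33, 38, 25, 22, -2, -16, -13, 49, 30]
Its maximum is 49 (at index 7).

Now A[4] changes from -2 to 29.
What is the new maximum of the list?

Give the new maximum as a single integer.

Old max = 49 (at index 7)
Change: A[4] -2 -> 29
Changed element was NOT the old max.
  New max = max(old_max, new_val) = max(49, 29) = 49

Answer: 49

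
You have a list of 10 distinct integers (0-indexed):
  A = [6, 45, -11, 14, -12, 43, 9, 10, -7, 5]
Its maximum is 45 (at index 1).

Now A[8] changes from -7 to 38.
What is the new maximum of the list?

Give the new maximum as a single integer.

Answer: 45

Derivation:
Old max = 45 (at index 1)
Change: A[8] -7 -> 38
Changed element was NOT the old max.
  New max = max(old_max, new_val) = max(45, 38) = 45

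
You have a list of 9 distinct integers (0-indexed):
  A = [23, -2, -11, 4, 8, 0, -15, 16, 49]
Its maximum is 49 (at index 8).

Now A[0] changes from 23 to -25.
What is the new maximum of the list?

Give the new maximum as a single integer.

Answer: 49

Derivation:
Old max = 49 (at index 8)
Change: A[0] 23 -> -25
Changed element was NOT the old max.
  New max = max(old_max, new_val) = max(49, -25) = 49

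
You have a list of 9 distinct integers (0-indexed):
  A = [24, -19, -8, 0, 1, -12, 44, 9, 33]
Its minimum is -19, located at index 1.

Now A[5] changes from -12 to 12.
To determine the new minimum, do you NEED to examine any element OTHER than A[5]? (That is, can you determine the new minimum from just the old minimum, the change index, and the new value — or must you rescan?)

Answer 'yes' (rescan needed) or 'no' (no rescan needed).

Answer: no

Derivation:
Old min = -19 at index 1
Change at index 5: -12 -> 12
Index 5 was NOT the min. New min = min(-19, 12). No rescan of other elements needed.
Needs rescan: no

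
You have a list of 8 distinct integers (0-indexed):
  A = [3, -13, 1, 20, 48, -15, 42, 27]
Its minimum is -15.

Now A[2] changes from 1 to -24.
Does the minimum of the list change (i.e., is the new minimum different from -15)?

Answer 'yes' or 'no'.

Answer: yes

Derivation:
Old min = -15
Change: A[2] 1 -> -24
Changed element was NOT the min; min changes only if -24 < -15.
New min = -24; changed? yes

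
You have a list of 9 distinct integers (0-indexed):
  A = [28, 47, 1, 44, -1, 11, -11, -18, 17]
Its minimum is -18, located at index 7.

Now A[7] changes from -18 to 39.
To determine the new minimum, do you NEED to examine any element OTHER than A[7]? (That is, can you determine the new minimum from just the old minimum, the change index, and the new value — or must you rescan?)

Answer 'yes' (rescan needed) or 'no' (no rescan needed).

Old min = -18 at index 7
Change at index 7: -18 -> 39
Index 7 WAS the min and new value 39 > old min -18. Must rescan other elements to find the new min.
Needs rescan: yes

Answer: yes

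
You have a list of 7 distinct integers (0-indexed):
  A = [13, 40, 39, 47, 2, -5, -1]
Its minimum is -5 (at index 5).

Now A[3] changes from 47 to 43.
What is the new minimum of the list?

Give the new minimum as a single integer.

Answer: -5

Derivation:
Old min = -5 (at index 5)
Change: A[3] 47 -> 43
Changed element was NOT the old min.
  New min = min(old_min, new_val) = min(-5, 43) = -5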